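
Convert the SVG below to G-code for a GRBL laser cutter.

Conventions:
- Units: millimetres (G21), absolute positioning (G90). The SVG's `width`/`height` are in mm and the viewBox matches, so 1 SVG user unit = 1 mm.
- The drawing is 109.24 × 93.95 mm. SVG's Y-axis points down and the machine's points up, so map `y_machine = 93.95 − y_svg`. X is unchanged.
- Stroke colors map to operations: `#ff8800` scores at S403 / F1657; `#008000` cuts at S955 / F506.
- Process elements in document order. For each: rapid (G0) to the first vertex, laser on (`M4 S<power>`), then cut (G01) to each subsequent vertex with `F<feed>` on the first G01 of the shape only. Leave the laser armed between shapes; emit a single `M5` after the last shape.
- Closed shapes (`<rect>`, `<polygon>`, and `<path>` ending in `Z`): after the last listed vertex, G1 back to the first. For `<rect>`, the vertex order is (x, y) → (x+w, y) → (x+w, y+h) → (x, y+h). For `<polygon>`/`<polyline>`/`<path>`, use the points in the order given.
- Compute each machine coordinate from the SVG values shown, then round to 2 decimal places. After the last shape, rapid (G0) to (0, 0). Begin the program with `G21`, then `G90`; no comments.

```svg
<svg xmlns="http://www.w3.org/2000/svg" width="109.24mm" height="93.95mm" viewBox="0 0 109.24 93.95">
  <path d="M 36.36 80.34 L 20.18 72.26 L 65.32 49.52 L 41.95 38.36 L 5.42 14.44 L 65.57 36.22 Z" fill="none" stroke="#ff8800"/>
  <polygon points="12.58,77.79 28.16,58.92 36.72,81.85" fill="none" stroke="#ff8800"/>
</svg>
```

Since the viewBox matches the mm dimensions, user units are millimetres directly. The only transform is the Y-flip y_m = 93.95 − y_svg.

Shape 1 is a closed polygon drawn with `<path>`. Its stroke #ff8800 means score at S403, F1657. After flipping Y the toolpath is (36.36,13.61) → (20.18,21.69) → (65.32,44.43) → (41.95,55.59) → (5.42,79.51) → (65.57,57.73) → (36.36,13.61), returning to the start.

Shape 2 is a regular polygon drawn with `<polygon>`. Its stroke #ff8800 means score at S403, F1657. After flipping Y the toolpath is (12.58,16.16) → (28.16,35.03) → (36.72,12.10) → (12.58,16.16), returning to the start.

G21
G90
G0 X36.36 Y13.61
M4 S403
G01 X20.18 Y21.69 F1657
G01 X65.32 Y44.43
G01 X41.95 Y55.59
G01 X5.42 Y79.51
G01 X65.57 Y57.73
G01 X36.36 Y13.61
G0 X12.58 Y16.16
M4 S403
G01 X28.16 Y35.03 F1657
G01 X36.72 Y12.10
G01 X12.58 Y16.16
M5
G0 X0.00 Y0.00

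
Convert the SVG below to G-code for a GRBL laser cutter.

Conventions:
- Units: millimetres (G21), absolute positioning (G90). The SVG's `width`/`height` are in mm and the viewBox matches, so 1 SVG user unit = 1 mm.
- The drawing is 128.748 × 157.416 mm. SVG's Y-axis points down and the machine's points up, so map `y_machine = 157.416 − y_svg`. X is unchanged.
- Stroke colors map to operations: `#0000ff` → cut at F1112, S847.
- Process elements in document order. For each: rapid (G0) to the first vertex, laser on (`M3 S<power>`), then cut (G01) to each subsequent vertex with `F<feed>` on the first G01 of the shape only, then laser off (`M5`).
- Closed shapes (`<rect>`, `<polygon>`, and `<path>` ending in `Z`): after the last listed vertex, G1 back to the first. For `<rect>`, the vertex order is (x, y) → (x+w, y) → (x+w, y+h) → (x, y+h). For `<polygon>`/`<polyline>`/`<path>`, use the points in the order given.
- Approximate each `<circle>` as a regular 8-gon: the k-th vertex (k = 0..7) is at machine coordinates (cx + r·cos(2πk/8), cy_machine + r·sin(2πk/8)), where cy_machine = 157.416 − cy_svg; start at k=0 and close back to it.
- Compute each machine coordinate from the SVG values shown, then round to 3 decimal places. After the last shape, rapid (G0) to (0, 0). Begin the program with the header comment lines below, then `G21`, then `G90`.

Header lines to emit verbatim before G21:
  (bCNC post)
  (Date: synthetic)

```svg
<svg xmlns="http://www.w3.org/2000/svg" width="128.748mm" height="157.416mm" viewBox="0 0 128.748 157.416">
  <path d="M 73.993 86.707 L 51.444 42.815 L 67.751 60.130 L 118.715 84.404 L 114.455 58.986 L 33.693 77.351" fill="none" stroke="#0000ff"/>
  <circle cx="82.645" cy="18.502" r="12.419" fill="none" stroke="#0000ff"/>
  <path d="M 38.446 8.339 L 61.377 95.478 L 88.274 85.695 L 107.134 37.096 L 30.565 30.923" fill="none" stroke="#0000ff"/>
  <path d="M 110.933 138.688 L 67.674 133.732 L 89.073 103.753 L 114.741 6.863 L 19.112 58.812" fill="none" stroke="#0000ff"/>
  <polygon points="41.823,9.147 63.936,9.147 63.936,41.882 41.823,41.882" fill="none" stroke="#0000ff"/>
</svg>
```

(bCNC post)
(Date: synthetic)
G21
G90
G0 X73.993 Y70.709
M3 S847
G01 X51.444 Y114.601 F1112
G01 X67.751 Y97.286
G01 X118.715 Y73.012
G01 X114.455 Y98.430
G01 X33.693 Y80.065
M5
G0 X95.064 Y138.914
M3 S847
G01 X91.427 Y147.696 F1112
G01 X82.645 Y151.333
G01 X73.863 Y147.696
G01 X70.226 Y138.914
G01 X73.863 Y130.132
G01 X82.645 Y126.495
G01 X91.427 Y130.132
G01 X95.064 Y138.914
M5
G0 X38.446 Y149.077
M3 S847
G01 X61.377 Y61.938 F1112
G01 X88.274 Y71.721
G01 X107.134 Y120.320
G01 X30.565 Y126.493
M5
G0 X110.933 Y18.728
M3 S847
G01 X67.674 Y23.684 F1112
G01 X89.073 Y53.663
G01 X114.741 Y150.553
G01 X19.112 Y98.604
M5
G0 X41.823 Y148.269
M3 S847
G01 X63.936 Y148.269 F1112
G01 X63.936 Y115.534
G01 X41.823 Y115.534
G01 X41.823 Y148.269
M5
G0 X0.000 Y0.000

1 u = 1 mm; y_m = 157.416 − y.

[1] `<path>` open polyline, #0000ff→cut S847 F1112: (73.993,70.709) → (51.444,114.601) → (67.751,97.286) → (118.715,73.012) → (114.455,98.430) → (33.693,80.065)

[2] `<circle>` circle, #0000ff→cut S847 F1112: (95.064,138.914) → (91.427,147.696) → (82.645,151.333) → (73.863,147.696) → (70.226,138.914) → (73.863,130.132) → (82.645,126.495) → (91.427,130.132) → (95.064,138.914) (closed)

[3] `<path>` open polyline, #0000ff→cut S847 F1112: (38.446,149.077) → (61.377,61.938) → (88.274,71.721) → (107.134,120.320) → (30.565,126.493)

[4] `<path>` open polyline, #0000ff→cut S847 F1112: (110.933,18.728) → (67.674,23.684) → (89.073,53.663) → (114.741,150.553) → (19.112,98.604)

[5] `<polygon>` rectangle, #0000ff→cut S847 F1112: (41.823,148.269) → (63.936,148.269) → (63.936,115.534) → (41.823,115.534) → (41.823,148.269) (closed)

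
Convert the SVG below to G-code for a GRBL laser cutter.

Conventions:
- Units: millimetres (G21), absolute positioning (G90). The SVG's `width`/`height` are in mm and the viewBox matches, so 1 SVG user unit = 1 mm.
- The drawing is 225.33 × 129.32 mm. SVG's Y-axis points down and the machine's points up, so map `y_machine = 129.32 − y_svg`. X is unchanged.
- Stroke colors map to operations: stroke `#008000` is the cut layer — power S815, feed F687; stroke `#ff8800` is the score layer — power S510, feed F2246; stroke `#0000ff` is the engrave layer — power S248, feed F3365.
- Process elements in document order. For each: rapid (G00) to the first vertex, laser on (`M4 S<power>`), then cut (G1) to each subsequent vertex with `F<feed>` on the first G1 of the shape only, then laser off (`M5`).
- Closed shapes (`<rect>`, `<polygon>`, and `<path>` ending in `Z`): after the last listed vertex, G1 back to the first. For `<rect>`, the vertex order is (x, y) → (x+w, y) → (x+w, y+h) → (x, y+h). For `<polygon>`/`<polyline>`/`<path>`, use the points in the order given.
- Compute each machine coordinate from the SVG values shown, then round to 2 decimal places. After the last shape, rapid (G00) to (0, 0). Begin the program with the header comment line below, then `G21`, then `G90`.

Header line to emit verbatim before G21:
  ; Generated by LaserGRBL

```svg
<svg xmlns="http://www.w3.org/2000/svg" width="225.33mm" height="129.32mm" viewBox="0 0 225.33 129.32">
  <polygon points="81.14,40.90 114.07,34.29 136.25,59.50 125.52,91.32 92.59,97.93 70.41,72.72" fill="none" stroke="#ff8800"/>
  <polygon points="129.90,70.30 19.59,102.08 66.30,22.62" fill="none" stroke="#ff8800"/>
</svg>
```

; Generated by LaserGRBL
G21
G90
G00 X81.14 Y88.42
M4 S510
G1 X114.07 Y95.03 F2246
G1 X136.25 Y69.82
G1 X125.52 Y38.00
G1 X92.59 Y31.39
G1 X70.41 Y56.60
G1 X81.14 Y88.42
M5
G00 X129.90 Y59.02
M4 S510
G1 X19.59 Y27.24 F2246
G1 X66.30 Y106.70
G1 X129.90 Y59.02
M5
G00 X0.00 Y0.00

Since the viewBox matches the mm dimensions, user units are millimetres directly. The only transform is the Y-flip y_m = 129.32 − y_svg.

Shape 1 is a regular polygon drawn with `<polygon>`. Its stroke #ff8800 means score at S510, F2246. After flipping Y the toolpath is (81.14,88.42) → (114.07,95.03) → (136.25,69.82) → (125.52,38.00) → (92.59,31.39) → (70.41,56.60) → (81.14,88.42), returning to the start.

Shape 2 is a closed polygon drawn with `<polygon>`. Its stroke #ff8800 means score at S510, F2246. After flipping Y the toolpath is (129.90,59.02) → (19.59,27.24) → (66.30,106.70) → (129.90,59.02), returning to the start.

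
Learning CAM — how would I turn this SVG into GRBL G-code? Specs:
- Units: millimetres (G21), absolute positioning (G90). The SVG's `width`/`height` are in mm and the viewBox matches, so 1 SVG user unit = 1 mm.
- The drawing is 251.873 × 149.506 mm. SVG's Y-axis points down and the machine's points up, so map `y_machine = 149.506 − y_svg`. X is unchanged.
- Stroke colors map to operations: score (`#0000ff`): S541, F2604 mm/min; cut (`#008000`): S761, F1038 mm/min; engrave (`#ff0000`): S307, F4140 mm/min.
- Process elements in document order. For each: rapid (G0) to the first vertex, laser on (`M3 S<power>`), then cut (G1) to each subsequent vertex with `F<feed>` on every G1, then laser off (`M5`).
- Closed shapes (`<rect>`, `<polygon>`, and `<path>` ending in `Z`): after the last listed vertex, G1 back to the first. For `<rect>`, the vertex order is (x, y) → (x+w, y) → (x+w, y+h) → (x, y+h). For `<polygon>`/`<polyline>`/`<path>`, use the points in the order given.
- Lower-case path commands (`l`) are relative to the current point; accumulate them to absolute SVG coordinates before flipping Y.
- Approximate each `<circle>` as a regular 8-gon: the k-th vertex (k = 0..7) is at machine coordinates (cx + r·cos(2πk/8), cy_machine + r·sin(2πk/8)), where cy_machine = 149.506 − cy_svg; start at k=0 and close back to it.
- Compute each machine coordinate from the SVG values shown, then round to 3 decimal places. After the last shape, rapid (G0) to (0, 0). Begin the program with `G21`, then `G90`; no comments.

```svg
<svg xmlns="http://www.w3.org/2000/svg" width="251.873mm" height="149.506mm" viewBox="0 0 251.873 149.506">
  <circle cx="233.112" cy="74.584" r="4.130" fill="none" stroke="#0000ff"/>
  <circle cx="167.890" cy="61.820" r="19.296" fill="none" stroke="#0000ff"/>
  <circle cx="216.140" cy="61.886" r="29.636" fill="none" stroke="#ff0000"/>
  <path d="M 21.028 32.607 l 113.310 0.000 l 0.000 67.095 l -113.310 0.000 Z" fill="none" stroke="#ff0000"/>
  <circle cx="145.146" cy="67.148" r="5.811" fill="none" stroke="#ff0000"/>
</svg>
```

G21
G90
G0 X237.242 Y74.922
M3 S541
G1 X236.032 Y77.842 F2604
G1 X233.112 Y79.052 F2604
G1 X230.192 Y77.842 F2604
G1 X228.982 Y74.922 F2604
G1 X230.192 Y72.002 F2604
G1 X233.112 Y70.792 F2604
G1 X236.032 Y72.002 F2604
G1 X237.242 Y74.922 F2604
M5
G0 X187.186 Y87.686
M3 S541
G1 X181.534 Y101.330 F2604
G1 X167.890 Y106.982 F2604
G1 X154.246 Y101.330 F2604
G1 X148.594 Y87.686 F2604
G1 X154.246 Y74.042 F2604
G1 X167.890 Y68.390 F2604
G1 X181.534 Y74.042 F2604
G1 X187.186 Y87.686 F2604
M5
G0 X245.776 Y87.620
M3 S307
G1 X237.096 Y108.576 F4140
G1 X216.140 Y117.256 F4140
G1 X195.184 Y108.576 F4140
G1 X186.504 Y87.620 F4140
G1 X195.184 Y66.664 F4140
G1 X216.140 Y57.984 F4140
G1 X237.096 Y66.664 F4140
G1 X245.776 Y87.620 F4140
M5
G0 X21.028 Y116.899
M3 S307
G1 X134.338 Y116.899 F4140
G1 X134.338 Y49.804 F4140
G1 X21.028 Y49.804 F4140
G1 X21.028 Y116.899 F4140
M5
G0 X150.957 Y82.358
M3 S307
G1 X149.255 Y86.467 F4140
G1 X145.146 Y88.169 F4140
G1 X141.037 Y86.467 F4140
G1 X139.335 Y82.358 F4140
G1 X141.037 Y78.249 F4140
G1 X145.146 Y76.547 F4140
G1 X149.255 Y78.249 F4140
G1 X150.957 Y82.358 F4140
M5
G0 X0.000 Y0.000

Since the viewBox matches the mm dimensions, user units are millimetres directly. The only transform is the Y-flip y_m = 149.506 − y_svg.

Shape 1 is a circle drawn with `<circle>`. Its stroke #0000ff means score at S541, F2604. After flipping Y the toolpath is (237.242,74.922) → (236.032,77.842) → (233.112,79.052) → (230.192,77.842) → (228.982,74.922) → (230.192,72.002) → (233.112,70.792) → (236.032,72.002) → (237.242,74.922), returning to the start.

Shape 2 is a circle drawn with `<circle>`. Its stroke #0000ff means score at S541, F2604. After flipping Y the toolpath is (187.186,87.686) → (181.534,101.330) → (167.890,106.982) → (154.246,101.330) → (148.594,87.686) → (154.246,74.042) → (167.890,68.390) → (181.534,74.042) → (187.186,87.686), returning to the start.

Shape 3 is a circle drawn with `<circle>`. Its stroke #ff0000 means engrave at S307, F4140. After flipping Y the toolpath is (245.776,87.620) → (237.096,108.576) → (216.140,117.256) → (195.184,108.576) → (186.504,87.620) → (195.184,66.664) → (216.140,57.984) → (237.096,66.664) → (245.776,87.620), returning to the start.

Shape 4 is a rectangle drawn with `<path>`. Its stroke #ff0000 means engrave at S307, F4140. After flipping Y the toolpath is (21.028,116.899) → (134.338,116.899) → (134.338,49.804) → (21.028,49.804) → (21.028,116.899), returning to the start.

Shape 5 is a circle drawn with `<circle>`. Its stroke #ff0000 means engrave at S307, F4140. After flipping Y the toolpath is (150.957,82.358) → (149.255,86.467) → (145.146,88.169) → (141.037,86.467) → (139.335,82.358) → (141.037,78.249) → (145.146,76.547) → (149.255,78.249) → (150.957,82.358), returning to the start.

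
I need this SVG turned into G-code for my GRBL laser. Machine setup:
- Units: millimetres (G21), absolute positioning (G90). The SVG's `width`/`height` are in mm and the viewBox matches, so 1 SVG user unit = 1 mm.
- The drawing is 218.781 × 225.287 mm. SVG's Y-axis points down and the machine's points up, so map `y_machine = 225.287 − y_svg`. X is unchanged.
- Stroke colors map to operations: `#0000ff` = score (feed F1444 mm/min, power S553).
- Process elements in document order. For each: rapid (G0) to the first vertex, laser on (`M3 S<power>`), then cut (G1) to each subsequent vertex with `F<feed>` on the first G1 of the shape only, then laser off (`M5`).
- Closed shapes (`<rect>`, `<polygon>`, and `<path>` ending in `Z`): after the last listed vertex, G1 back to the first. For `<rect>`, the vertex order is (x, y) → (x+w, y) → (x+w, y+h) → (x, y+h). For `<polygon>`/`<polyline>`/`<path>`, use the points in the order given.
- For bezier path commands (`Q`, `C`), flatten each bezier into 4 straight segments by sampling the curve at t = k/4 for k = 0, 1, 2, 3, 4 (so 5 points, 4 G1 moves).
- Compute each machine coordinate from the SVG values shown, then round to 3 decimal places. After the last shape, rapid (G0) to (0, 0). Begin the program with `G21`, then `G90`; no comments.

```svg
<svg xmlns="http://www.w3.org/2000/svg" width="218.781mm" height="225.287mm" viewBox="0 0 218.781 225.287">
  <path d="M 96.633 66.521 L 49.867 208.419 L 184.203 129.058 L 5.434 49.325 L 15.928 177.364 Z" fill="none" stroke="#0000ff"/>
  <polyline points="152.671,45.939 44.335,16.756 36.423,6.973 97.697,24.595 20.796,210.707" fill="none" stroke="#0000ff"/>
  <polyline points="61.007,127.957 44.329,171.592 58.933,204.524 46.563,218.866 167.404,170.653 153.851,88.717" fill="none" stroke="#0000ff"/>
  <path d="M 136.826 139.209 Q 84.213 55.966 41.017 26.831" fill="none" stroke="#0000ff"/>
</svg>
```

viewBox `0 0 218.781 225.287` with mm width/height → 1 unit = 1 mm. Flip: y_m = 225.287 − y_svg.

**Shape 1** — `<path>` closed polygon, stroke `#0000ff` → score (S553, F1444). Machine vertices: (96.633,158.766) → (49.867,16.868) → (184.203,96.229) → (5.434,175.962) → (15.928,47.923) → (96.633,158.766). Closed: final G1 returns to the first vertex.

**Shape 2** — `<polyline>` open polyline, stroke `#0000ff` → score (S553, F1444). Machine vertices: (152.671,179.348) → (44.335,208.531) → (36.423,218.314) → (97.697,200.692) → (20.796,14.580). Open path.

**Shape 3** — `<polyline>` open polyline, stroke `#0000ff` → score (S553, F1444). Machine vertices: (61.007,97.330) → (44.329,53.695) → (58.933,20.763) → (46.563,6.421) → (167.404,54.634) → (153.851,136.570). Open path.

**Shape 4** — `<path>` quadratic bezier, stroke `#0000ff` → score (S553, F1444). Control points (SVG): P0=(136.826,139.209), P1=(84.213,55.966), P2=(41.017,26.831); sampled at t=k/4. Machine vertices: (136.826,86.078) → (111.108,124.318) → (86.567,155.794) → (63.204,180.507) → (41.017,198.456). Open path.

G21
G90
G0 X96.633 Y158.766
M3 S553
G1 X49.867 Y16.868 F1444
G1 X184.203 Y96.229
G1 X5.434 Y175.962
G1 X15.928 Y47.923
G1 X96.633 Y158.766
M5
G0 X152.671 Y179.348
M3 S553
G1 X44.335 Y208.531 F1444
G1 X36.423 Y218.314
G1 X97.697 Y200.692
G1 X20.796 Y14.580
M5
G0 X61.007 Y97.330
M3 S553
G1 X44.329 Y53.695 F1444
G1 X58.933 Y20.763
G1 X46.563 Y6.421
G1 X167.404 Y54.634
G1 X153.851 Y136.570
M5
G0 X136.826 Y86.078
M3 S553
G1 X111.108 Y124.318 F1444
G1 X86.567 Y155.794
G1 X63.204 Y180.507
G1 X41.017 Y198.456
M5
G0 X0.000 Y0.000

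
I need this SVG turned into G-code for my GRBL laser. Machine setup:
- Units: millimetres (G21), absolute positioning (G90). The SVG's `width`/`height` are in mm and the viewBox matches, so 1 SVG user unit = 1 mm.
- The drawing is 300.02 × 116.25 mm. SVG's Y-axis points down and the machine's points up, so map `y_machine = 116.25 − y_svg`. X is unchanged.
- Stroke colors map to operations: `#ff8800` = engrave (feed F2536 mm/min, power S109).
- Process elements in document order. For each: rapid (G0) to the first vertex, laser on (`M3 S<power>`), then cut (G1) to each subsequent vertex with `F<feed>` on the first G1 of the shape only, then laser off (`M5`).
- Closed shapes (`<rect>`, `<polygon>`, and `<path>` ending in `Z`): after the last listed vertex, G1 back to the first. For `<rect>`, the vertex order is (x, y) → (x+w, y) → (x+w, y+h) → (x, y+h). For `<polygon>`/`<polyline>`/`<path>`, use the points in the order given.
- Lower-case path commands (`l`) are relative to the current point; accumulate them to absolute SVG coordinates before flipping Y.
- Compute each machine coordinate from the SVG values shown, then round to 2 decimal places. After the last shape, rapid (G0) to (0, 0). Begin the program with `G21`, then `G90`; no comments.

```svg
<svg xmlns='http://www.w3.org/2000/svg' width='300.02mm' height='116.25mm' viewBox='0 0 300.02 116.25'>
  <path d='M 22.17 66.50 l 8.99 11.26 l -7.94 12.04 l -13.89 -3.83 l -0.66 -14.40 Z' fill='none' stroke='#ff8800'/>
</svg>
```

G21
G90
G0 X22.17 Y49.75
M3 S109
G1 X31.16 Y38.49 F2536
G1 X23.22 Y26.45
G1 X9.33 Y30.28
G1 X8.67 Y44.68
G1 X22.17 Y49.75
M5
G0 X0.00 Y0.00

Since the viewBox matches the mm dimensions, user units are millimetres directly. The only transform is the Y-flip y_m = 116.25 − y_svg.

Shape 1 is a regular polygon drawn with `<path>`. Its stroke #ff8800 means engrave at S109, F2536. After flipping Y the toolpath is (22.17,49.75) → (31.16,38.49) → (23.22,26.45) → (9.33,30.28) → (8.67,44.68) → (22.17,49.75), returning to the start.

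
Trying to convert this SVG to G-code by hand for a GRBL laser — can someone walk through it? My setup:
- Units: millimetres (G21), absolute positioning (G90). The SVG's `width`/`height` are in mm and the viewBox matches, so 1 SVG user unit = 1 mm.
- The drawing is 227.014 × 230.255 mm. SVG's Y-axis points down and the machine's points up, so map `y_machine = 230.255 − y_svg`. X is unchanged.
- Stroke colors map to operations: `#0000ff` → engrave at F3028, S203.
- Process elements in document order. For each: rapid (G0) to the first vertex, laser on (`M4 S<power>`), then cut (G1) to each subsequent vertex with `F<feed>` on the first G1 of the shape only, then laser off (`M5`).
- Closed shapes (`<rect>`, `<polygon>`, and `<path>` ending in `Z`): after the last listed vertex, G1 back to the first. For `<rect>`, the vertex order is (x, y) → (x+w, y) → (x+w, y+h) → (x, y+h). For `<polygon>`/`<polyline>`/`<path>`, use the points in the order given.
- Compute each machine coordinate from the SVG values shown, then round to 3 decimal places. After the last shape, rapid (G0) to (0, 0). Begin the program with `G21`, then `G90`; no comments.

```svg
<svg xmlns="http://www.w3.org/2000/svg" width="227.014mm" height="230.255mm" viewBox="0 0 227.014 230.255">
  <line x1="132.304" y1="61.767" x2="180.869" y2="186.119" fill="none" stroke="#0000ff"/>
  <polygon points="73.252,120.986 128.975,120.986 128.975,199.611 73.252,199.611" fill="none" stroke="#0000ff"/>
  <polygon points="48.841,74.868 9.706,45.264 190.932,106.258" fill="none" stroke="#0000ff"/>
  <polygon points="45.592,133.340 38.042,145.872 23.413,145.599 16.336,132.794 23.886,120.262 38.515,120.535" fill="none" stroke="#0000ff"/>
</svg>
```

1 u = 1 mm; y_m = 230.255 − y.

[1] `<line>` line segment, #0000ff→engrave S203 F3028: (132.304,168.488) → (180.869,44.136)

[2] `<polygon>` rectangle, #0000ff→engrave S203 F3028: (73.252,109.269) → (128.975,109.269) → (128.975,30.644) → (73.252,30.644) → (73.252,109.269) (closed)

[3] `<polygon>` closed polygon, #0000ff→engrave S203 F3028: (48.841,155.387) → (9.706,184.991) → (190.932,123.997) → (48.841,155.387) (closed)

[4] `<polygon>` regular polygon, #0000ff→engrave S203 F3028: (45.592,96.915) → (38.042,84.383) → (23.413,84.656) → (16.336,97.461) → (23.886,109.993) → (38.515,109.720) → (45.592,96.915) (closed)

G21
G90
G0 X132.304 Y168.488
M4 S203
G1 X180.869 Y44.136 F3028
M5
G0 X73.252 Y109.269
M4 S203
G1 X128.975 Y109.269 F3028
G1 X128.975 Y30.644
G1 X73.252 Y30.644
G1 X73.252 Y109.269
M5
G0 X48.841 Y155.387
M4 S203
G1 X9.706 Y184.991 F3028
G1 X190.932 Y123.997
G1 X48.841 Y155.387
M5
G0 X45.592 Y96.915
M4 S203
G1 X38.042 Y84.383 F3028
G1 X23.413 Y84.656
G1 X16.336 Y97.461
G1 X23.886 Y109.993
G1 X38.515 Y109.720
G1 X45.592 Y96.915
M5
G0 X0.000 Y0.000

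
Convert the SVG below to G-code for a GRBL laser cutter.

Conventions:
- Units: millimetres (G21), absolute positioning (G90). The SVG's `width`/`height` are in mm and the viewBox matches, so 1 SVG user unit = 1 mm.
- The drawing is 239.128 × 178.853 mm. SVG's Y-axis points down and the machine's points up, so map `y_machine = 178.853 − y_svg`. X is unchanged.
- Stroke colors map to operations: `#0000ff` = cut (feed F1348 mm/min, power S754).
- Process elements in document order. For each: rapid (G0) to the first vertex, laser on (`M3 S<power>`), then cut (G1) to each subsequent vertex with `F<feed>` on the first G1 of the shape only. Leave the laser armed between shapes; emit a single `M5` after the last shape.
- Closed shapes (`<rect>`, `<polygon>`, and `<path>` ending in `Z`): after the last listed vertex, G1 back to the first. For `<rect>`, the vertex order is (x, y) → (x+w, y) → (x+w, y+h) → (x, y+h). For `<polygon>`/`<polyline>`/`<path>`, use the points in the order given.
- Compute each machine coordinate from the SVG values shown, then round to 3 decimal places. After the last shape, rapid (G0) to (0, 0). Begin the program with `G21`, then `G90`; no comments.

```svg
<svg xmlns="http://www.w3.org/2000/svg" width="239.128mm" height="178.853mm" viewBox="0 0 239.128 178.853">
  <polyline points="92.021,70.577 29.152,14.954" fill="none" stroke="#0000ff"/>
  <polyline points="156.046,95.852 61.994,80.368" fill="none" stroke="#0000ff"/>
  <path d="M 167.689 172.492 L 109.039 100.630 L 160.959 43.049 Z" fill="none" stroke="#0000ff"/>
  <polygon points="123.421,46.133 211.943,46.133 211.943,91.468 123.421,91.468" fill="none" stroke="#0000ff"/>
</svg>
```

1 u = 1 mm; y_m = 178.853 − y.

[1] `<polyline>` line segment, #0000ff→cut S754 F1348: (92.021,108.276) → (29.152,163.899)

[2] `<polyline>` line segment, #0000ff→cut S754 F1348: (156.046,83.001) → (61.994,98.485)

[3] `<path>` closed polygon, #0000ff→cut S754 F1348: (167.689,6.361) → (109.039,78.223) → (160.959,135.804) → (167.689,6.361) (closed)

[4] `<polygon>` rectangle, #0000ff→cut S754 F1348: (123.421,132.720) → (211.943,132.720) → (211.943,87.385) → (123.421,87.385) → (123.421,132.720) (closed)

G21
G90
G0 X92.021 Y108.276
M3 S754
G1 X29.152 Y163.899 F1348
G0 X156.046 Y83.001
M3 S754
G1 X61.994 Y98.485 F1348
G0 X167.689 Y6.361
M3 S754
G1 X109.039 Y78.223 F1348
G1 X160.959 Y135.804
G1 X167.689 Y6.361
G0 X123.421 Y132.720
M3 S754
G1 X211.943 Y132.720 F1348
G1 X211.943 Y87.385
G1 X123.421 Y87.385
G1 X123.421 Y132.720
M5
G0 X0.000 Y0.000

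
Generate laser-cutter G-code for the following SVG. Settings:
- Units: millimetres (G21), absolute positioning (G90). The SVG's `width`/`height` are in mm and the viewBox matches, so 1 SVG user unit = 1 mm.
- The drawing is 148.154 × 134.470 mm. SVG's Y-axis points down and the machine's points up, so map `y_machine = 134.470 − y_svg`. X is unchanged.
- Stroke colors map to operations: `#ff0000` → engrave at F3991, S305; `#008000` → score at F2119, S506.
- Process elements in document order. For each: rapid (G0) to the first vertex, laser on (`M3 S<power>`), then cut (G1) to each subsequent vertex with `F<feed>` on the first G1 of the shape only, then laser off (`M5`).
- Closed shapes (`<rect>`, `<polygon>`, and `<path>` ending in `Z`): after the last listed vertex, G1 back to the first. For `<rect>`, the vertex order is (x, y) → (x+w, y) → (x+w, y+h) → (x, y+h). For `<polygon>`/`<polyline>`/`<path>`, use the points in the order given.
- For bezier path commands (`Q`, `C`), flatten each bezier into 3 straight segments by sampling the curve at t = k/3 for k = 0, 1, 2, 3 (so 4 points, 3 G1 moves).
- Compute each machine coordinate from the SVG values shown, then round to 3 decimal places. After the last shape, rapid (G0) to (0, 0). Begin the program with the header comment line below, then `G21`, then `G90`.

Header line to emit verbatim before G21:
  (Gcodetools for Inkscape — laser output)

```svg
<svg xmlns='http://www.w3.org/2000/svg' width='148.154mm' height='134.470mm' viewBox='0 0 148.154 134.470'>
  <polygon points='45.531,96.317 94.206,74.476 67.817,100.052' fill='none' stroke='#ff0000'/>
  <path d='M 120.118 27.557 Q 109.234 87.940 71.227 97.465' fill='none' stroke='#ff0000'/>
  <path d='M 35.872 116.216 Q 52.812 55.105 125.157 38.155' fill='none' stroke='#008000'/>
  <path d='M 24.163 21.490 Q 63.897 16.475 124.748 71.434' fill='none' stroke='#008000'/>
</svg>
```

(Gcodetools for Inkscape — laser output)
G21
G90
G0 X45.531 Y38.153
M3 S305
G1 X94.206 Y59.994 F3991
G1 X67.817 Y34.418
G1 X45.531 Y38.153
M5
G0 X120.118 Y106.913
M3 S305
G1 X109.848 Y72.309 F3991
G1 X93.551 Y49.006
G1 X71.227 Y37.005
M5
G0 X35.872 Y18.254
M3 S506
G1 X53.321 Y54.088 F2119
G1 X83.083 Y80.108
G1 X125.157 Y96.315
M5
G0 X24.163 Y112.980
M3 S506
G1 X52.999 Y109.660 F2119
G1 X86.527 Y93.012
G1 X124.748 Y63.036
M5
G0 X0.000 Y0.000

Since the viewBox matches the mm dimensions, user units are millimetres directly. The only transform is the Y-flip y_m = 134.470 − y_svg.

Shape 1 is a closed polygon drawn with `<polygon>`. Its stroke #ff0000 means engrave at S305, F3991. After flipping Y the toolpath is (45.531,38.153) → (94.206,59.994) → (67.817,34.418) → (45.531,38.153), returning to the start.

Shape 2 is a quadratic bezier drawn with `<path>`. Its stroke #ff0000 means engrave at S305, F3991. After flipping Y the toolpath is (120.118,106.913) → (109.848,72.309) → (93.551,49.006) → (71.227,37.005).

Shape 3 is a quadratic bezier drawn with `<path>`. Its stroke #008000 means score at S506, F2119. After flipping Y the toolpath is (35.872,18.254) → (53.321,54.088) → (83.083,80.108) → (125.157,96.315).

Shape 4 is a quadratic bezier drawn with `<path>`. Its stroke #008000 means score at S506, F2119. After flipping Y the toolpath is (24.163,112.980) → (52.999,109.660) → (86.527,93.012) → (124.748,63.036).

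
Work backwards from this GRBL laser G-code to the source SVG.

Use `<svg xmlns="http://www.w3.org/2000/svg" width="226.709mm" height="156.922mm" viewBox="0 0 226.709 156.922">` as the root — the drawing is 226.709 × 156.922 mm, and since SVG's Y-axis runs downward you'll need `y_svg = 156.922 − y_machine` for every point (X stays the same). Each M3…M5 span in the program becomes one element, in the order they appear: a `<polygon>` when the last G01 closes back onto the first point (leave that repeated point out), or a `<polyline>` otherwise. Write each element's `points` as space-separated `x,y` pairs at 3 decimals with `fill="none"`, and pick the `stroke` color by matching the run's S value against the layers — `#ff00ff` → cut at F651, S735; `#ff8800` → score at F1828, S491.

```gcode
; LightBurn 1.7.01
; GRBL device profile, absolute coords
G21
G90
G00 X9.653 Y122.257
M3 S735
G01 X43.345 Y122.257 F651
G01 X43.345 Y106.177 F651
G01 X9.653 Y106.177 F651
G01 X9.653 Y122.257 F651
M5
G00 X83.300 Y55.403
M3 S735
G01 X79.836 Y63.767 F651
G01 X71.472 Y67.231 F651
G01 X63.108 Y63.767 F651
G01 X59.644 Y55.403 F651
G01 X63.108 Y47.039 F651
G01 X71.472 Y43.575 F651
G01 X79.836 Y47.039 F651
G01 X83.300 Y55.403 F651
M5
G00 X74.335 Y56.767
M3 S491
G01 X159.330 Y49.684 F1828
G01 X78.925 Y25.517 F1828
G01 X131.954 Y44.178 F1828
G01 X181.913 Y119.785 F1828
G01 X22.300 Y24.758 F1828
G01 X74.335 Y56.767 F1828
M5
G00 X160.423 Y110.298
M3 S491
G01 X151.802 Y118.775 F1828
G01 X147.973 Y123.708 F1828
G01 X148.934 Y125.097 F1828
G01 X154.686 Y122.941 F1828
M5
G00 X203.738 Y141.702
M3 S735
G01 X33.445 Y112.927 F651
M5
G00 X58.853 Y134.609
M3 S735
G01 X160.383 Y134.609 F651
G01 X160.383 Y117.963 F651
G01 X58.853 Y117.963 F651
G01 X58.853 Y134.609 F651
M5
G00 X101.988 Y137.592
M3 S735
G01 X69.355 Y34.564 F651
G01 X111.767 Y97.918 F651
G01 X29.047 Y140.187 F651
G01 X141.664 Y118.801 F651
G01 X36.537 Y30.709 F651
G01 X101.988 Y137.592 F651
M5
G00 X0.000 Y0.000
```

<svg xmlns="http://www.w3.org/2000/svg" width="226.709mm" height="156.922mm" viewBox="0 0 226.709 156.922">
  <polygon points="9.653,34.665 43.345,34.665 43.345,50.745 9.653,50.745" fill="none" stroke="#ff00ff"/>
  <polygon points="83.300,101.519 79.836,93.155 71.472,89.691 63.108,93.155 59.644,101.519 63.108,109.883 71.472,113.347 79.836,109.883" fill="none" stroke="#ff00ff"/>
  <polygon points="74.335,100.155 159.330,107.238 78.925,131.405 131.954,112.744 181.913,37.137 22.300,132.164" fill="none" stroke="#ff8800"/>
  <polyline points="160.423,46.624 151.802,38.147 147.973,33.214 148.934,31.825 154.686,33.981" fill="none" stroke="#ff8800"/>
  <polyline points="203.738,15.220 33.445,43.995" fill="none" stroke="#ff00ff"/>
  <polygon points="58.853,22.313 160.383,22.313 160.383,38.959 58.853,38.959" fill="none" stroke="#ff00ff"/>
  <polygon points="101.988,19.330 69.355,122.358 111.767,59.004 29.047,16.735 141.664,38.121 36.537,126.213" fill="none" stroke="#ff00ff"/>
</svg>

y_svg = 156.922 − y_m.

[1] S735→`#ff00ff` (cut); closed run; points: 9.653,34.665 43.345,34.665 43.345,50.745 9.653,50.745

[2] S735→`#ff00ff` (cut); closed run; points: 83.300,101.519 79.836,93.155 71.472,89.691 63.108,93.155 59.644,101.519 63.108,109.883 71.472,113.347 79.836,109.883

[3] S491→`#ff8800` (score); closed run; points: 74.335,100.155 159.330,107.238 78.925,131.405 131.954,112.744 181.913,37.137 22.300,132.164

[4] S491→`#ff8800` (score); open run; points: 160.423,46.624 151.802,38.147 147.973,33.214 148.934,31.825 154.686,33.981

[5] S735→`#ff00ff` (cut); open run; points: 203.738,15.220 33.445,43.995

[6] S735→`#ff00ff` (cut); closed run; points: 58.853,22.313 160.383,22.313 160.383,38.959 58.853,38.959

[7] S735→`#ff00ff` (cut); closed run; points: 101.988,19.330 69.355,122.358 111.767,59.004 29.047,16.735 141.664,38.121 36.537,126.213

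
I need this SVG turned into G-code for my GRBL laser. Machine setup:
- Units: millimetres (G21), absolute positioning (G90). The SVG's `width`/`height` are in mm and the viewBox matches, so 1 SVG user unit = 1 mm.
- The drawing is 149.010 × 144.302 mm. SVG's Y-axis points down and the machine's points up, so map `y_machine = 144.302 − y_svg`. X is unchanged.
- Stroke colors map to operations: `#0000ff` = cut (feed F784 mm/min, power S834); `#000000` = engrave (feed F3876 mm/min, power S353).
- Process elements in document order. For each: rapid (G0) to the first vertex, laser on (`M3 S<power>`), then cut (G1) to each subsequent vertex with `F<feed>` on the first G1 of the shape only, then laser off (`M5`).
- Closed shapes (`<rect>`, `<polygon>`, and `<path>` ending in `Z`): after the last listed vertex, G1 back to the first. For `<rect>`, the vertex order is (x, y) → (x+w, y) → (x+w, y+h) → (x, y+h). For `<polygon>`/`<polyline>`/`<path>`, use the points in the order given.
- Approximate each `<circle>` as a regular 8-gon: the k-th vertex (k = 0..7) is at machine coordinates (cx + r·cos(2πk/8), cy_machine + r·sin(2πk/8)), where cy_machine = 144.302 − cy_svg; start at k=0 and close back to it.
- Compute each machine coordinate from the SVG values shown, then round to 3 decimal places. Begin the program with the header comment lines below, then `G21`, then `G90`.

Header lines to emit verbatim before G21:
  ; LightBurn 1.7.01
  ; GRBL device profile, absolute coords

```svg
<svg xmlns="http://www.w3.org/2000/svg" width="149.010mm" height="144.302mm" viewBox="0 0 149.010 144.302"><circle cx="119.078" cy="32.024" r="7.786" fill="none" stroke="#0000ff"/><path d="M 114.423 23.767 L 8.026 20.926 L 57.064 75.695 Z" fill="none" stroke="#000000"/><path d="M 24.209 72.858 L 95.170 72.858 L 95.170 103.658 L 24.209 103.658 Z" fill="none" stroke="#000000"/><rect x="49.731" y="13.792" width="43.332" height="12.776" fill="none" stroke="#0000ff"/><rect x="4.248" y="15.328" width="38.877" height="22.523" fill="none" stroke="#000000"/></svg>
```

; LightBurn 1.7.01
; GRBL device profile, absolute coords
G21
G90
G0 X126.864 Y112.278
M3 S834
G1 X124.584 Y117.784 F784
G1 X119.078 Y120.064
G1 X113.572 Y117.784
G1 X111.292 Y112.278
G1 X113.572 Y106.772
G1 X119.078 Y104.492
G1 X124.584 Y106.772
G1 X126.864 Y112.278
M5
G0 X114.423 Y120.535
M3 S353
G1 X8.026 Y123.376 F3876
G1 X57.064 Y68.607
G1 X114.423 Y120.535
M5
G0 X24.209 Y71.444
M3 S353
G1 X95.170 Y71.444 F3876
G1 X95.170 Y40.644
G1 X24.209 Y40.644
G1 X24.209 Y71.444
M5
G0 X49.731 Y130.510
M3 S834
G1 X93.063 Y130.510 F784
G1 X93.063 Y117.734
G1 X49.731 Y117.734
G1 X49.731 Y130.510
M5
G0 X4.248 Y128.974
M3 S353
G1 X43.125 Y128.974 F3876
G1 X43.125 Y106.451
G1 X4.248 Y106.451
G1 X4.248 Y128.974
M5

Since the viewBox matches the mm dimensions, user units are millimetres directly. The only transform is the Y-flip y_m = 144.302 − y_svg.

Shape 1 is a circle drawn with `<circle>`. Its stroke #0000ff means cut at S834, F784. After flipping Y the toolpath is (126.864,112.278) → (124.584,117.784) → (119.078,120.064) → (113.572,117.784) → (111.292,112.278) → (113.572,106.772) → (119.078,104.492) → (124.584,106.772) → (126.864,112.278), returning to the start.

Shape 2 is a closed polygon drawn with `<path>`. Its stroke #000000 means engrave at S353, F3876. After flipping Y the toolpath is (114.423,120.535) → (8.026,123.376) → (57.064,68.607) → (114.423,120.535), returning to the start.

Shape 3 is a rectangle drawn with `<path>`. Its stroke #000000 means engrave at S353, F3876. After flipping Y the toolpath is (24.209,71.444) → (95.170,71.444) → (95.170,40.644) → (24.209,40.644) → (24.209,71.444), returning to the start.

Shape 4 is a rectangle drawn with `<rect>`. Its stroke #0000ff means cut at S834, F784. After flipping Y the toolpath is (49.731,130.510) → (93.063,130.510) → (93.063,117.734) → (49.731,117.734) → (49.731,130.510), returning to the start.

Shape 5 is a rectangle drawn with `<rect>`. Its stroke #000000 means engrave at S353, F3876. After flipping Y the toolpath is (4.248,128.974) → (43.125,128.974) → (43.125,106.451) → (4.248,106.451) → (4.248,128.974), returning to the start.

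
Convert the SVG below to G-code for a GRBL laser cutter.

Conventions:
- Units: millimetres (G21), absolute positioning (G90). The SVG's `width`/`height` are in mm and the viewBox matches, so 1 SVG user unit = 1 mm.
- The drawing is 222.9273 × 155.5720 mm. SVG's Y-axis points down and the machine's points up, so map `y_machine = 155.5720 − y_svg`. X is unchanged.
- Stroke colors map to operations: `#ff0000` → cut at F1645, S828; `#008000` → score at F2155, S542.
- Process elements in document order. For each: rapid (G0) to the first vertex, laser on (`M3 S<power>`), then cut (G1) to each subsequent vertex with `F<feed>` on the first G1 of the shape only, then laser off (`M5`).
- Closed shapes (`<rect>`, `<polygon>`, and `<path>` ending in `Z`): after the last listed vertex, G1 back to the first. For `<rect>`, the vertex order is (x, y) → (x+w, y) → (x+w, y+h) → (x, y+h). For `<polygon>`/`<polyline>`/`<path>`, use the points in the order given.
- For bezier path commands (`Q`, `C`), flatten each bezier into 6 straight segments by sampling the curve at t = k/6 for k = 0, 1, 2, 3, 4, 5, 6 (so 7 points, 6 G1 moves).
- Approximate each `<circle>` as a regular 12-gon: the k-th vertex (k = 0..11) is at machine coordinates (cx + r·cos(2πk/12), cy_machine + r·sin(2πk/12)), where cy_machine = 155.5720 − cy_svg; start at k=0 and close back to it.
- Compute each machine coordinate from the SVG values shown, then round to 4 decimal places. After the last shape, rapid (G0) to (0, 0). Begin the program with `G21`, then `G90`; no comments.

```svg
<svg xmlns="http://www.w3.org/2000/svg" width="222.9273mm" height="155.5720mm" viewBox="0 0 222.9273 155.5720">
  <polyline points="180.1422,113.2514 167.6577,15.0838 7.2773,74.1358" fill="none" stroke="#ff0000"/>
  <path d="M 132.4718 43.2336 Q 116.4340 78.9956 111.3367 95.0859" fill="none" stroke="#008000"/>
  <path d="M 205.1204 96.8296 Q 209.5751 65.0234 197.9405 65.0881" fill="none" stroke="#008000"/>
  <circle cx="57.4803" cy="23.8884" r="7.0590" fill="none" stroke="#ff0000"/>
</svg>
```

G21
G90
G0 X180.1422 Y42.3206
M3 S828
G1 X167.6577 Y140.4882 F1645
G1 X7.2773 Y81.4362
M5
G0 X132.4718 Y112.3384
M3 S542
G1 X127.4298 Y100.9642 F2155
G1 X122.9955 Y90.6828
G1 X119.1691 Y81.4943
G1 X115.9505 Y73.3987
G1 X113.3397 Y66.3960
G1 X111.3367 Y60.4861
M5
G0 X205.1204 Y58.7424
M3 S542
G1 X206.1584 Y68.4592 F2155
G1 X206.3025 Y76.4053
G1 X205.5528 Y82.5809
G1 X203.9092 Y86.9858
G1 X201.3718 Y89.6202
G1 X197.9405 Y90.4839
M5
G0 X64.5393 Y131.6836
M3 S828
G1 X63.5936 Y135.2131 F1645
G1 X61.0098 Y137.7969
G1 X57.4803 Y138.7426
G1 X53.9508 Y137.7969
G1 X51.3670 Y135.2131
G1 X50.4213 Y131.6836
G1 X51.3670 Y128.1541
G1 X53.9508 Y125.5703
G1 X57.4803 Y124.6246
G1 X61.0098 Y125.5703
G1 X63.5936 Y128.1541
G1 X64.5393 Y131.6836
M5
G0 X0.0000 Y0.0000

viewBox `0 0 222.9273 155.5720` with mm width/height → 1 unit = 1 mm. Flip: y_m = 155.5720 − y_svg.

**Shape 1** — `<polyline>` open polyline, stroke `#ff0000` → cut (S828, F1645). Machine vertices: (180.1422,42.3206) → (167.6577,140.4882) → (7.2773,81.4362). Open path.

**Shape 2** — `<path>` quadratic bezier, stroke `#008000` → score (S542, F2155). Control points (SVG): P0=(132.4718,43.2336), P1=(116.4340,78.9956), P2=(111.3367,95.0859); sampled at t=k/6. Machine vertices: (132.4718,112.3384) → (127.4298,100.9642) → (122.9955,90.6828) → (119.1691,81.4943) → (115.9505,73.3987) → (113.3397,66.3960) → (111.3367,60.4861). Open path.

**Shape 3** — `<path>` quadratic bezier, stroke `#008000` → score (S542, F2155). Control points (SVG): P0=(205.1204,96.8296), P1=(209.5751,65.0234), P2=(197.9405,65.0881); sampled at t=k/6. Machine vertices: (205.1204,58.7424) → (206.1584,68.4592) → (206.3025,76.4053) → (205.5528,82.5809) → (203.9092,86.9858) → (201.3718,89.6202) → (197.9405,90.4839). Open path.

**Shape 4** — `<circle>` circle, stroke `#ff0000` → cut (S828, F1645). Machine vertices: (64.5393,131.6836) → (63.5936,135.2131) → (61.0098,137.7969) → (57.4803,138.7426) → (53.9508,137.7969) → (51.3670,135.2131) → (50.4213,131.6836) → (51.3670,128.1541) → (53.9508,125.5703) → (57.4803,124.6246) → (61.0098,125.5703) → (63.5936,128.1541) → (64.5393,131.6836). Closed: final G1 returns to the first vertex.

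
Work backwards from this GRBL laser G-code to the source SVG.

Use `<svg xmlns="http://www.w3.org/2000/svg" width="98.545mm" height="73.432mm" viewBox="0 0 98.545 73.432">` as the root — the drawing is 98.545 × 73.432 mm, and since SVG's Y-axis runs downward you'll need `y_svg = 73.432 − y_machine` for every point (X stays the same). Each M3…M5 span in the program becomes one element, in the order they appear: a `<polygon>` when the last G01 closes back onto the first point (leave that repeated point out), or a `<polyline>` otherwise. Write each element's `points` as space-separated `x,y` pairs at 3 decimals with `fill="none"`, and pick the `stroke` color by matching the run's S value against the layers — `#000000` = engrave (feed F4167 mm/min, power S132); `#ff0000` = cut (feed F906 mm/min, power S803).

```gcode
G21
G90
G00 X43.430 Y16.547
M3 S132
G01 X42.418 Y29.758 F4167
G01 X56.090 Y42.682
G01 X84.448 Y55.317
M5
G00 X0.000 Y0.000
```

<svg xmlns="http://www.w3.org/2000/svg" width="98.545mm" height="73.432mm" viewBox="0 0 98.545 73.432">
  <polyline points="43.430,56.885 42.418,43.674 56.090,30.750 84.448,18.115" fill="none" stroke="#000000"/>
</svg>

y_svg = 73.432 − y_m. Every run uses S132, so all elements get stroke `#000000` (engrave).

[1] open run; points: 43.430,56.885 42.418,43.674 56.090,30.750 84.448,18.115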